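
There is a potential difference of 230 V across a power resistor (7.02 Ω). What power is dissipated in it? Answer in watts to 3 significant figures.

7540 W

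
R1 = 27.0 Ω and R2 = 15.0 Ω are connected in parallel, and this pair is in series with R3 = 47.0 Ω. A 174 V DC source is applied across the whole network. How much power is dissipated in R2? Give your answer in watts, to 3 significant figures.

Collapse the R1‖R2 pair into one equivalent R_p; then R_p and R3 form a series string.
R_p = (27.0×15.0)/(27.0+15.0) = 9.643 Ω
R_total = R_p + 47.0 = 9.643 + 47.0 = 56.64 Ω
I = V / R_total = 174 / 56.64 = 3.072 A
Voltage across the parallel pair: V_p = I × R_p = 3.072 × 9.643 = 29.62 V
R2 has V_p across it, so P = V_p²/R2.
P_R2 = (29.62)² / 15.0 = 58.50 W

58.5 W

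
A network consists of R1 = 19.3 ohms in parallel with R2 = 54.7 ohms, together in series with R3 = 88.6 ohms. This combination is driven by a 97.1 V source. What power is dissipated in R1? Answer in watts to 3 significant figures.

9.40 W

First find R_p for the parallel pair, then treat R_p + R3 as a series loop.
R_p = (19.3×54.7)/(19.3+54.7) = 14.27 Ω
R_total = R_p + 88.6 = 14.27 + 88.6 = 102.9 Ω
I = V / R_total = 97.1 / 102.9 = 0.9439 A
Voltage across the parallel pair: V_p = I × R_p = 0.9439 × 14.27 = 13.47 V
Use P = V²/R for R1 with V = V_p.
P_R1 = (13.47)² / 19.3 = 9.396 W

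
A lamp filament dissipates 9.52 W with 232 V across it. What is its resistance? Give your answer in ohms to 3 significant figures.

5650 Ω

The two known quantities fix the third via R = V² / P.
R = (232)² / 9.52 = 5654 Ω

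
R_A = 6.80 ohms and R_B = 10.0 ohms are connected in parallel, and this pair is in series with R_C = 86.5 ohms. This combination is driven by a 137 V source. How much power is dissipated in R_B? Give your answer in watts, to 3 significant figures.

3.75 W

First find R_p for the parallel pair, then treat R_p + R_C as a series loop.
R_p = (6.80×10.0)/(6.80+10.0) = 4.048 Ω
R_total = R_p + 86.5 = 4.048 + 86.5 = 90.55 Ω
I = V / R_total = 137 / 90.55 = 1.513 A
Voltage across the parallel pair: V_p = I × R_p = 1.513 × 4.048 = 6.124 V
R_B has V_p across it, so P = V_p²/R_B.
P_R_B = (6.124)² / 10.0 = 3.750 W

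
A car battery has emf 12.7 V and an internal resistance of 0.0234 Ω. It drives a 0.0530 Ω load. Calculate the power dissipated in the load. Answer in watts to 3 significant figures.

Load and internal resistance form a series loop — compute the loop current, then the load power via I²R.
I = ε / (r + R) = 12.7 / (0.0234 + 0.0530) = 166.2 A
P_load = I² R = (166.2)² × 0.0530 = 1465 W

1460 W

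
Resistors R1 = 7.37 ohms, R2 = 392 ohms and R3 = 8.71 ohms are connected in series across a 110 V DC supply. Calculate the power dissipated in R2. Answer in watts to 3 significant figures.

28.5 W

Series elements share the same current, so find I first, then use P = I²R.
R_total = 7.37 + 392 + 8.71 = 408.1 Ω
I = V / R_total = 110 / 408.1 = 0.2696 A
P_R2 = I² × R2 = (0.2696)² × 392 = 28.48 W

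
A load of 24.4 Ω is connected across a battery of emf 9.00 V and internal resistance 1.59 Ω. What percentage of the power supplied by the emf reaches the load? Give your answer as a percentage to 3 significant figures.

η = P_load/(P_load+P_int) = I²R/(I²R+I²r) = R/(R+r) — the I² cancels for series elements.
η = R / (R + r) = 24.4 / (24.4 + 1.59) = 0.9388

93.9 %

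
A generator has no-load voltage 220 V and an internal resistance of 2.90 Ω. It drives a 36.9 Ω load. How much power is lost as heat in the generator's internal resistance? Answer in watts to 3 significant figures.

88.6 W

Internal loss is I²r, with I set by the total series resistance r+R.
I = ε / (r + R) = 220 / (2.90 + 36.9) = 5.528 A
P_int = I² r = (5.528)² × 2.90 = 88.61 W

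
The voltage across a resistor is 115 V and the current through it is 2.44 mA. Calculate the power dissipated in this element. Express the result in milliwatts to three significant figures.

With V and I both given, power follows immediately from P = V I.
P = 115 V × 0.002440 A = 0.2806 W

281 mW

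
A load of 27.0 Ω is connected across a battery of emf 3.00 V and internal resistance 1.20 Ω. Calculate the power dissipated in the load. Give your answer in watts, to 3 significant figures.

0.306 W

Find the circuit current first, then P = I²R for the load (series elements share I).
I = ε / (r + R) = 3.00 / (1.20 + 27.0) = 0.1064 A
P_load = I² R = (0.1064)² × 27.0 = 0.3056 W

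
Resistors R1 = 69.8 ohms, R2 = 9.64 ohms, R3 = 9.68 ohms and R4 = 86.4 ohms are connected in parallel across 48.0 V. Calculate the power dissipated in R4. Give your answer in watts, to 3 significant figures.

R4 sits directly across the source, so P = V²/R with V = 48.0 V.
P_R4 = V² / R4 = (48.0)² / 86.4 Ω = 26.67 W

26.7 W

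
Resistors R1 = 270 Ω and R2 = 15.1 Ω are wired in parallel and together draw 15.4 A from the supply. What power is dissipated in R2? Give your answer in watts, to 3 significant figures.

3210 W

Parallel branches share V, not I — compute V via R_eq, then use V²/R for the target branch.
1/R_eq = 1/270 + 1/15.1 ⇒ R_eq = 14.30 Ω
V = I_total × R_eq = 15.40 × 14.30 = 220.2 V
P_R2 = V² / R2 = (220.2)² / 15.1 = 3212 W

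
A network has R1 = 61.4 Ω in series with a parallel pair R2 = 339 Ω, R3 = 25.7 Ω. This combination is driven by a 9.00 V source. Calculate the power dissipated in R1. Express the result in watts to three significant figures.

0.684 W

Reduce the parallel pair to R_p first; the network is then a simple series string.
R_p = (339×25.7)/(339+25.7) = 23.89 Ω
R_total = 61.4 + 23.89 = 85.29 Ω
I = V / R_total = 9.00 / 85.29 = 0.1055 A
R1 carries the full series current, so P = I²R.
P_R1 = (0.1055)² × 61.4 = 0.6837 W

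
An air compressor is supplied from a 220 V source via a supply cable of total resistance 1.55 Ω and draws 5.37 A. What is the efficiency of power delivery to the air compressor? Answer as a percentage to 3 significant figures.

96.2 %

The supply cable carries the full 5.37 A.
P_line = I² R_line = (5.370)² × 1.55 = 44.70 W
P_source = V I = 220 × 5.370 = 1181 W; P_load = 1137 W
η = P_load / P_source = 1137 / 1181 = 0.9622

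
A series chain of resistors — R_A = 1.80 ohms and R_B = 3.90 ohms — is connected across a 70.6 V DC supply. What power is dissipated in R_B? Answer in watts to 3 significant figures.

598 W

Series elements share the same current, so find I first, then use P = I²R.
R_total = 1.80 + 3.90 = 5.700 Ω
I = V / R_total = 70.6 / 5.700 = 12.39 A
P_R_B = I² × R_B = (12.39)² × 3.90 = 598.3 W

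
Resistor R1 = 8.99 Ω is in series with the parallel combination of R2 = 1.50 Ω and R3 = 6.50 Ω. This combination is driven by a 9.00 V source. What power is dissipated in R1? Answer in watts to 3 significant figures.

Replace R2 and R3 with their parallel equivalent so the circuit becomes R1 in series with R_p.
R_p = (1.50×6.50)/(1.50+6.50) = 1.219 Ω
R_total = 8.99 + 1.219 = 10.21 Ω
I = V / R_total = 9.00 / 10.21 = 0.8816 A
R1 carries the full series current, so P = I²R.
P_R1 = (0.8816)² × 8.99 = 6.987 W

6.99 W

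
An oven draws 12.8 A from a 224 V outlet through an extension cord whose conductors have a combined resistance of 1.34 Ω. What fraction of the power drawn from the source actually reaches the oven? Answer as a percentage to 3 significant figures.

92.3 %

The extension cord carries the full 12.8 A.
P_line = I² R_line = (12.80)² × 1.34 = 219.5 W
P_source = V I = 224 × 12.80 = 2867 W; P_load = 2648 W
η = P_load / P_source = 2648 / 2867 = 0.9234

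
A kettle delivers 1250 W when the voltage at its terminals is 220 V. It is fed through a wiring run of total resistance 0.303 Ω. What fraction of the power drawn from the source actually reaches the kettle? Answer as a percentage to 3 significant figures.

I = P / V = 1250 / 220 = 5.682 A through the wiring run.
P_line = I² R_line = (5.682)² × 0.303 = 9.782 W
P_source = P_load + P_line = 1250 + 9.782 = 1260 W
η = P_load / P_source = 1250 / 1260 = 0.9922

99.2 %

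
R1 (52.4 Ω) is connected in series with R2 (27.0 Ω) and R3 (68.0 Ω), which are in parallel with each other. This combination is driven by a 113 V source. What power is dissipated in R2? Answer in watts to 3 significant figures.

Collapse R2‖R3 to a single equivalent, reducing the network to two series elements.
R_p = (27.0×68.0)/(27.0+68.0) = 19.33 Ω
R_total = 52.4 + 19.33 = 71.73 Ω
I = V / R_total = 113 / 71.73 = 1.575 A
Voltage across the parallel pair: V_p = I × R_p = 1.575 × 19.33 = 30.45 V
R2 is across V_p, so use P = V²/R for that branch.
P_R2 = (30.45)² / 27.0 = 34.33 W

34.3 W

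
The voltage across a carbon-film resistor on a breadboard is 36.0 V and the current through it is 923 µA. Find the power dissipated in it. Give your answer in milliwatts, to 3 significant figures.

With V and I both given, power follows immediately from P = V I.
P = 36.0 V × 0.0009230 A = 0.03323 W

33.2 mW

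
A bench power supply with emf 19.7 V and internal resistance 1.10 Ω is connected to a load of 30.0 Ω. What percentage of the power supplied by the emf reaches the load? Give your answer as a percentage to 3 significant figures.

96.5 %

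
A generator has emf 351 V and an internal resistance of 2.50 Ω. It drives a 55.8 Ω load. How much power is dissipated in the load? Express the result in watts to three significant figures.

2020 W

Find the circuit current first, then P = I²R for the load (series elements share I).
I = ε / (r + R) = 351 / (2.50 + 55.8) = 6.021 A
P_load = I² R = (6.021)² × 55.8 = 2023 W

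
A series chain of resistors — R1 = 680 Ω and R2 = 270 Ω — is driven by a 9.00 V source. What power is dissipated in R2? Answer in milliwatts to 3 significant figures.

24.2 mW

Series elements share the same current, so find I first, then use P = I²R.
R_total = 680 + 270 = 950.0 Ω
I = V / R_total = 9.00 / 950.0 = 0.009474 A
P_R2 = I² × R2 = (0.009474)² × 270 = 0.02423 W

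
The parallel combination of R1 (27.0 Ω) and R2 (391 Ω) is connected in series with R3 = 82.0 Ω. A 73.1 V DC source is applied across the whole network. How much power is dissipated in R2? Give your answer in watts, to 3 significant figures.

0.758 W

Combine R1 and R2 into their parallel equivalent first, reducing the network to two series resistors.
R_p = (27.0×391)/(27.0+391) = 25.26 Ω
R_total = R_p + 82.0 = 25.26 + 82.0 = 107.3 Ω
I = V / R_total = 73.1 / 107.3 = 0.6815 A
Voltage across the parallel pair: V_p = I × R_p = 0.6815 × 25.26 = 17.21 V
R2 sits across V_p; its power is V_p²/R.
P_R2 = (17.21)² / 391 = 0.7578 W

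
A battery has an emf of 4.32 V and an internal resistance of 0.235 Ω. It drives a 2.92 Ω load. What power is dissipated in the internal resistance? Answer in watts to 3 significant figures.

r is in series with the load, so it carries the full circuit current — the loss in it is I²r.
I = ε / (r + R) = 4.32 / (0.235 + 2.92) = 1.369 A
P_int = I² r = (1.369)² × 0.235 = 0.4406 W

0.441 W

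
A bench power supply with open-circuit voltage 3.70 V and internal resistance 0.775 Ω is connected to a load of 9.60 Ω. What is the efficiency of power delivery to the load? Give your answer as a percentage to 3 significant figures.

η = P_load/(P_load+P_int) = I²R/(I²R+I²r) = R/(R+r) — the I² cancels for series elements.
η = R / (R + r) = 9.60 / (9.60 + 0.775) = 0.9253

92.5 %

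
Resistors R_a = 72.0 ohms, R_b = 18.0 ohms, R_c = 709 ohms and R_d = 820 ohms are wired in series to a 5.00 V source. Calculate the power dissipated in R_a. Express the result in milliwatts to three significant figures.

The current is common to all series resistors; compute it, then apply P = I²R for the target.
R_total = 72.0 + 18.0 + 709 + 820 = 1619 Ω
I = V / R_total = 5.00 / 1619 = 0.003088 A
P_R_a = I² × R_a = (0.003088)² × 72.0 = 0.0006867 W

0.687 mW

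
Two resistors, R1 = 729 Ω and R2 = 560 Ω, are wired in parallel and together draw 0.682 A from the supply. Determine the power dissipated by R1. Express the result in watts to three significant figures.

64.0 W

Parallel branches share V, not I — compute V via R_eq, then use V²/R for the target branch.
1/R_eq = 1/729 + 1/560 ⇒ R_eq = 316.7 Ω
V = I_total × R_eq = 0.6820 × 316.7 = 216.0 V
P_R1 = V² / R1 = (216.0)² / 729 = 64.00 W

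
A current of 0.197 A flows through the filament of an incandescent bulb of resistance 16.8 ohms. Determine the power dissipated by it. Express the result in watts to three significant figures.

0.652 W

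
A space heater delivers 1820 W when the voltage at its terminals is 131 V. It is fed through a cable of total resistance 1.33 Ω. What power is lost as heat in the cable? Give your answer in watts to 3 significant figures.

Line loss is just I²R for the cable — we know both I and R_line directly.
I = P / V = 1820 / 131 = 13.89 A through the cable.
P_line = I² R_line = (13.89)² × 1.33 = 256.7 W

257 W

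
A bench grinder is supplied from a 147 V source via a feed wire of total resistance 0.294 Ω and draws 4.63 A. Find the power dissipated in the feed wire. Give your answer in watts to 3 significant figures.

6.30 W

The feed wire is a series resistance carrying the load current; its dissipation is I²R_line.
The feed wire carries the full 4.63 A.
P_line = I² R_line = (4.630)² × 0.294 = 6.302 W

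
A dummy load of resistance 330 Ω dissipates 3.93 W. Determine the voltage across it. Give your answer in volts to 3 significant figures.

From P = V I = I²R = V²/R, with the two given quantities we get V = √(P R).
V = √(3.93 × 330) = 36.01 V

36.0 V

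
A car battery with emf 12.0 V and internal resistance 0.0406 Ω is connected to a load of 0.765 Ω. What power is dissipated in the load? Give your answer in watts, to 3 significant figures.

170 W

Find the circuit current first, then P = I²R for the load (series elements share I).
I = ε / (r + R) = 12.0 / (0.0406 + 0.765) = 14.90 A
P_load = I² R = (14.90)² × 0.765 = 169.7 W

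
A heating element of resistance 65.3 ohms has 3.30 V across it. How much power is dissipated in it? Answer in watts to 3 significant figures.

0.167 W

With V across and R both known, P = V²/R gives the dissipation directly.
P = (3.30 V)² / 65.3 Ω = 0.1668 W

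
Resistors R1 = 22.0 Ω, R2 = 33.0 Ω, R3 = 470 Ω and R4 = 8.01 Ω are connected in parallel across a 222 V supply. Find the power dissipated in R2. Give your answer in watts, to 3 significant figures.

Parallel branches share the same voltage; P = V²/R gives the branch power in one step.
P_R2 = V² / R2 = (222)² / 33.0 Ω = 1493 W

1490 W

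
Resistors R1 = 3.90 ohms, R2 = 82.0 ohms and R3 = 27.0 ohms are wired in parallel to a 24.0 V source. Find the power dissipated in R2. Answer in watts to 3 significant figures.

R2 sits directly across the source, so P = V²/R with V = 24.0 V.
P_R2 = V² / R2 = (24.0)² / 82.0 Ω = 7.024 W

7.02 W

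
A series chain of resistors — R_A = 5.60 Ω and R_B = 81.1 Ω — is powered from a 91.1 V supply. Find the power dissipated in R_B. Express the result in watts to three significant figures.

89.5 W

Since the resistors are in series they all carry the loop current I = V/R_total; the power in any one is I²R.
R_total = 5.60 + 81.1 = 86.70 Ω
I = V / R_total = 91.1 / 86.70 = 1.051 A
P_R_B = I² × R_B = (1.051)² × 81.1 = 89.54 W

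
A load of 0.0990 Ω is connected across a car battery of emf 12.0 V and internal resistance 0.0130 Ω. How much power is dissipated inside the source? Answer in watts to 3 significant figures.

149 W

Internal loss is I²r, with I set by the total series resistance r+R.
I = ε / (r + R) = 12.0 / (0.0130 + 0.0990) = 107.1 A
P_int = I² r = (107.1)² × 0.0130 = 149.2 W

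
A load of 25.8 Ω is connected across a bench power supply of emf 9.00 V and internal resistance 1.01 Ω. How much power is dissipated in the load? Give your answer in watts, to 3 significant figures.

With r and R in series, I = ε/(r+R); the load dissipates I²R.
I = ε / (r + R) = 9.00 / (1.01 + 25.8) = 0.3357 A
P_load = I² R = (0.3357)² × 25.8 = 2.907 W

2.91 W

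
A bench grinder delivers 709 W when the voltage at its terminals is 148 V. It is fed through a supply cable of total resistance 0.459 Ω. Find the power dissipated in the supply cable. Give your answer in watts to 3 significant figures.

Line loss is just I²R for the cable — we know both I and R_line directly.
I = P / V = 709 / 148 = 4.791 A through the supply cable.
P_line = I² R_line = (4.791)² × 0.459 = 10.53 W

10.5 W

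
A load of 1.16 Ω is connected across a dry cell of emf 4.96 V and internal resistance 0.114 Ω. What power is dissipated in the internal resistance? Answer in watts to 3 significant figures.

Internal loss is I²r, with I set by the total series resistance r+R.
I = ε / (r + R) = 4.96 / (0.114 + 1.16) = 3.893 A
P_int = I² r = (3.893)² × 0.114 = 1.728 W

1.73 W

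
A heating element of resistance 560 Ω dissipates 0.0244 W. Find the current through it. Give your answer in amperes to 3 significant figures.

Inverting the appropriate power form: I = √(P / R).
I = √(0.0244 / 560) = 0.006601 A

0.00660 A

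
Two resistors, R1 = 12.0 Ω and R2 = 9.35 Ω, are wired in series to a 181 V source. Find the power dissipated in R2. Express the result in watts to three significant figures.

672 W

Since the resistors are in series they all carry the loop current I = V/R_total; the power in any one is I²R.
R_total = 12.0 + 9.35 = 21.35 Ω
I = V / R_total = 181 / 21.35 = 8.478 A
P_R2 = I² × R2 = (8.478)² × 9.35 = 672.0 W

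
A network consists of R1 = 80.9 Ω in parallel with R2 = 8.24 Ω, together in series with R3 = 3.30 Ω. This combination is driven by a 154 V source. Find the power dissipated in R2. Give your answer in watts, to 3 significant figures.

Reduce the parallel combination to a single R_p; the circuit then becomes R_p in series with the remaining resistor.
R_p = (80.9×8.24)/(80.9+8.24) = 7.478 Ω
R_total = R_p + 3.30 = 7.478 + 3.30 = 10.78 Ω
I = V / R_total = 154 / 10.78 = 14.29 A
Voltage across the parallel pair: V_p = I × R_p = 14.29 × 7.478 = 106.8 V
R2 has V_p across it, so P = V_p²/R2.
P_R2 = (106.8)² / 8.24 = 1386 W

1390 W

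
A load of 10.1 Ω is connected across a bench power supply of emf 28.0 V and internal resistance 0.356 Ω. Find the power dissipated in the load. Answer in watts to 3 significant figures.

Find the circuit current first, then P = I²R for the load (series elements share I).
I = ε / (r + R) = 28.0 / (0.356 + 10.1) = 2.678 A
P_load = I² R = (2.678)² × 10.1 = 72.43 W

72.4 W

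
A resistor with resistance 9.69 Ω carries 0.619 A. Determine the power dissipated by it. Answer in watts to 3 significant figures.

With I and R stated, P = I²R applies in one step.
P = (0.6190 A)² × 9.69 Ω = 3.713 W

3.71 W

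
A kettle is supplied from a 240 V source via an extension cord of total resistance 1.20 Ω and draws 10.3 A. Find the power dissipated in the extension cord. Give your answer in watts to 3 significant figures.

The extension cord and load are in series, so the same current flows in both; the loss is I²R_line.
The extension cord carries the full 10.3 A.
P_line = I² R_line = (10.30)² × 1.20 = 127.3 W

127 W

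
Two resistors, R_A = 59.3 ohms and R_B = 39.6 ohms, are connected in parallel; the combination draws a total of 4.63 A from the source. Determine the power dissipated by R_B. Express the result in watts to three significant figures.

305 W

The branches share the same voltage, but only the total current is given — find V from the equivalent resistance first.
1/R_eq = 1/59.3 + 1/39.6 ⇒ R_eq = 23.74 Ω
V = I_total × R_eq = 4.630 × 23.74 = 109.9 V
P_R_B = V² / R_B = (109.9)² / 39.6 = 305.2 W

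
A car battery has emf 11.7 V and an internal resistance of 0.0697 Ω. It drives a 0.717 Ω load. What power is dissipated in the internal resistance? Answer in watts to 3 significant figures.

The internal resistance carries the same current as the load; P_int = I²r.
I = ε / (r + R) = 11.7 / (0.0697 + 0.717) = 14.87 A
P_int = I² r = (14.87)² × 0.0697 = 15.42 W

15.4 W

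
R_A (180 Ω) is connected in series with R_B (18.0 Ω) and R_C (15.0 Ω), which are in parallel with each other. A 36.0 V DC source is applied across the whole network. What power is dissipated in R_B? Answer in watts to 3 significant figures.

Collapse R_B‖R_C to a single equivalent, reducing the network to two series elements.
R_p = (18.0×15.0)/(18.0+15.0) = 8.182 Ω
R_total = 180 + 8.182 = 188.2 Ω
I = V / R_total = 36.0 / 188.2 = 0.1913 A
Voltage across the parallel pair: V_p = I × R_p = 0.1913 × 8.182 = 1.565 V
R_B sees V_p directly, so P = V_p² / R_B.
P_R_B = (1.565)² / 18.0 = 0.1361 W

0.136 W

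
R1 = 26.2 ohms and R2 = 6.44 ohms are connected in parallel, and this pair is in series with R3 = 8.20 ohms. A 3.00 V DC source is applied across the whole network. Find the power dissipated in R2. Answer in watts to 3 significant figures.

0.209 W

Reduce the parallel combination to a single R_p; the circuit then becomes R_p in series with the remaining resistor.
R_p = (26.2×6.44)/(26.2+6.44) = 5.169 Ω
R_total = R_p + 8.20 = 5.169 + 8.20 = 13.37 Ω
I = V / R_total = 3.00 / 13.37 = 0.2244 A
Voltage across the parallel pair: V_p = I × R_p = 0.2244 × 5.169 = 1.160 V
R2 has V_p across it, so P = V_p²/R2.
P_R2 = (1.160)² / 6.44 = 0.2089 W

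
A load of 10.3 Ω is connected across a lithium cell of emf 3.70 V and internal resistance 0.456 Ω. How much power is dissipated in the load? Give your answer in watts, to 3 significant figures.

Find the circuit current first, then P = I²R for the load (series elements share I).
I = ε / (r + R) = 3.70 / (0.456 + 10.3) = 0.3440 A
P_load = I² R = (0.3440)² × 10.3 = 1.219 W

1.22 W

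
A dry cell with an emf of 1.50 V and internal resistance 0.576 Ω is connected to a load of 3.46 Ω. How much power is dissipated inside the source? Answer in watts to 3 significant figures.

The internal resistance carries the same current as the load; P_int = I²r.
I = ε / (r + R) = 1.50 / (0.576 + 3.46) = 0.3717 A
P_int = I² r = (0.3717)² × 0.576 = 0.07956 W

0.0796 W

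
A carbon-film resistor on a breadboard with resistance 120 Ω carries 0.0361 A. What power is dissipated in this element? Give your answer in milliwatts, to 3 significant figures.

Current and resistance are given, so P = I²R is the direct form.
P = (0.03610 A)² × 120 Ω = 0.1564 W

156 mW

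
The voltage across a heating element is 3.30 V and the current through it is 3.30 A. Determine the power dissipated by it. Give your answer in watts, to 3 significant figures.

V and I are known directly — P = V I, no intermediate step needed.
P = 3.30 V × 3.300 A = 10.89 W

10.9 W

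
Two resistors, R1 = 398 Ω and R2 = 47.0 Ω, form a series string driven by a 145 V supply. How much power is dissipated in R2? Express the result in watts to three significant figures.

Every series element carries the same I. Get I from the total resistance, then P = I² × R2.
R_total = 398 + 47.0 = 445.0 Ω
I = V / R_total = 145 / 445.0 = 0.3258 A
P_R2 = I² × R2 = (0.3258)² × 47.0 = 4.990 W

4.99 W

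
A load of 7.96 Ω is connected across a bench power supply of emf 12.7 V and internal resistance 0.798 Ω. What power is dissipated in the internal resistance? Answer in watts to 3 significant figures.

The source's internal resistance is just another series element carrying I; its dissipation is I²r.
I = ε / (r + R) = 12.7 / (0.798 + 7.96) = 1.450 A
P_int = I² r = (1.450)² × 0.798 = 1.678 W

1.68 W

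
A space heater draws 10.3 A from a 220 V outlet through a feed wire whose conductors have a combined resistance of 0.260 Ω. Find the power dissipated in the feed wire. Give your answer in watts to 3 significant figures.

27.6 W

Only the current and the line resistance are needed for the I²R loss.
The feed wire carries the full 10.3 A.
P_line = I² R_line = (10.30)² × 0.260 = 27.58 W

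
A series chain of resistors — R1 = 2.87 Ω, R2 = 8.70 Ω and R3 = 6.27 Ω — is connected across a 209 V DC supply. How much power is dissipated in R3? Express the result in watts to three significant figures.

Since the resistors are in series they all carry the loop current I = V/R_total; the power in any one is I²R.
R_total = 2.87 + 8.70 + 6.27 = 17.84 Ω
I = V / R_total = 209 / 17.84 = 11.72 A
P_R3 = I² × R3 = (11.72)² × 6.27 = 860.5 W

861 W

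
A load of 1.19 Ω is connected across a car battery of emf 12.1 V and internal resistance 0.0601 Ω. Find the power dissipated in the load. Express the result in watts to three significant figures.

111 W

Find the circuit current first, then P = I²R for the load (series elements share I).
I = ε / (r + R) = 12.1 / (0.0601 + 1.19) = 9.679 A
P_load = I² R = (9.679)² × 1.19 = 111.5 W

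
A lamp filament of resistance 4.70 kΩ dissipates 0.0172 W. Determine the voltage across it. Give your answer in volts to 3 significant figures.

8.99 V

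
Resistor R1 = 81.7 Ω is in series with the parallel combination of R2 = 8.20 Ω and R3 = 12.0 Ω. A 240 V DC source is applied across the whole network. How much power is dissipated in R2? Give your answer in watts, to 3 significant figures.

22.2 W

Reduce the parallel pair to R_p first; the network is then a simple series string.
R_p = (8.20×12.0)/(8.20+12.0) = 4.871 Ω
R_total = 81.7 + 4.871 = 86.57 Ω
I = V / R_total = 240 / 86.57 = 2.772 A
Voltage across the parallel pair: V_p = I × R_p = 2.772 × 4.871 = 13.50 V
R2 is across V_p, so use P = V²/R for that branch.
P_R2 = (13.50)² / 8.20 = 22.24 W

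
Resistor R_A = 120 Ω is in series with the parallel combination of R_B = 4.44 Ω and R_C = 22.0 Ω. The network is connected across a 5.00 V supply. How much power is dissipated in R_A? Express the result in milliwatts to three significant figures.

Reduce the parallel pair to R_p first; the network is then a simple series string.
R_p = (4.44×22.0)/(4.44+22.0) = 3.694 Ω
R_total = 120 + 3.694 = 123.7 Ω
I = V / R_total = 5.00 / 123.7 = 0.04042 A
All the current flows through R_A; use P = I²R.
P_R_A = (0.04042)² × 120 = 0.1961 W

196 mW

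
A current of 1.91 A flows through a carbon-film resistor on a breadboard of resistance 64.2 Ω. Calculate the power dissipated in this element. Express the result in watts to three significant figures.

234 W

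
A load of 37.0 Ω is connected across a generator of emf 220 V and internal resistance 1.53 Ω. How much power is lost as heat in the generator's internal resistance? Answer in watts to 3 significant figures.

Internal loss is I²r, with I set by the total series resistance r+R.
I = ε / (r + R) = 220 / (1.53 + 37.0) = 5.710 A
P_int = I² r = (5.710)² × 1.53 = 49.88 W

49.9 W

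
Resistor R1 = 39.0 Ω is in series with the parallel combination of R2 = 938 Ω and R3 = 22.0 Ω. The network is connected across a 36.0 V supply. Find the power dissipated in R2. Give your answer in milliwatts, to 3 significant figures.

174 mW

Collapse R2‖R3 to a single equivalent, reducing the network to two series elements.
R_p = (938×22.0)/(938+22.0) = 21.50 Ω
R_total = 39.0 + 21.50 = 60.50 Ω
I = V / R_total = 36.0 / 60.50 = 0.5951 A
Voltage across the parallel pair: V_p = I × R_p = 0.5951 × 21.50 = 12.79 V
R2 sees V_p directly, so P = V_p² / R2.
P_R2 = (12.79)² / 938 = 0.1744 W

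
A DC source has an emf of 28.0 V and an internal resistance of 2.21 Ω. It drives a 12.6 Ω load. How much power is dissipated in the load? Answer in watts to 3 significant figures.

Find the circuit current first, then P = I²R for the load (series elements share I).
I = ε / (r + R) = 28.0 / (2.21 + 12.6) = 1.891 A
P_load = I² R = (1.891)² × 12.6 = 45.04 W

45.0 W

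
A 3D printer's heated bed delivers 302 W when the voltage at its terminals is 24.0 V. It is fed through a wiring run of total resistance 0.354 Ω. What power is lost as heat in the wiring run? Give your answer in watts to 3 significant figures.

56.1 W

The wiring run is a series resistance carrying the load current; its dissipation is I²R_line.
I = P / V = 302 / 24.0 = 12.58 A through the wiring run.
P_line = I² R_line = (12.58)² × 0.354 = 56.05 W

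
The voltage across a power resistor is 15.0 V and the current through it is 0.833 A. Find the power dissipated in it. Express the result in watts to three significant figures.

12.5 W

Both the voltage across and the current through the element are known, so P = V I applies directly.
P = 15.0 V × 0.8330 A = 12.49 W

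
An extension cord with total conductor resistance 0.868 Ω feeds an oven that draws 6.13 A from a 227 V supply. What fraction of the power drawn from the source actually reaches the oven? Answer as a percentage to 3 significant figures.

The extension cord carries the full 6.13 A.
P_line = I² R_line = (6.130)² × 0.868 = 32.62 W
P_source = V I = 227 × 6.130 = 1392 W; P_load = 1359 W
η = P_load / P_source = 1359 / 1392 = 0.9766

97.7 %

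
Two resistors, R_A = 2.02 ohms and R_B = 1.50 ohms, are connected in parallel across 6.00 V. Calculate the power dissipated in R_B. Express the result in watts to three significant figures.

Each parallel branch sees the full supply voltage, so P = V²/R applies directly to the target branch.
P_R_B = V² / R_B = (6.00)² / 1.50 Ω = 24.00 W

24.0 W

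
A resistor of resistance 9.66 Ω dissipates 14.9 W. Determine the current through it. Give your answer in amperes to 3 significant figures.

1.24 A

Inverting the appropriate power form: I = √(P / R).
I = √(14.9 / 9.66) = 1.242 A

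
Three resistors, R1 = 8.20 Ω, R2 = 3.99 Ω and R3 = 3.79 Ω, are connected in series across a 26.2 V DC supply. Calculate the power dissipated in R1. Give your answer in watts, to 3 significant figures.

Since the resistors are in series they all carry the loop current I = V/R_total; the power in any one is I²R.
R_total = 8.20 + 3.99 + 3.79 = 15.98 Ω
I = V / R_total = 26.2 / 15.98 = 1.640 A
P_R1 = I² × R1 = (1.640)² × 8.20 = 22.04 W

22.0 W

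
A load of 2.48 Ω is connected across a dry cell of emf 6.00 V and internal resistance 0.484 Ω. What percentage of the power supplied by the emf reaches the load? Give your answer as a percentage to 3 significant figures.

83.7 %

The source delivers εI, of which I²R reaches the load and I²r is lost; since I is common, η = R/(R+r).
η = R / (R + r) = 2.48 / (2.48 + 0.484) = 0.8367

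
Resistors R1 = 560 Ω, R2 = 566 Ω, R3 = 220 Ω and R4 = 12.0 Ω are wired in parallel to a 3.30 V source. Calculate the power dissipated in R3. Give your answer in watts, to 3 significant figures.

0.0495 W

R3 sits directly across the source, so P = V²/R with V = 3.30 V.
P_R3 = V² / R3 = (3.30)² / 220 Ω = 0.04950 W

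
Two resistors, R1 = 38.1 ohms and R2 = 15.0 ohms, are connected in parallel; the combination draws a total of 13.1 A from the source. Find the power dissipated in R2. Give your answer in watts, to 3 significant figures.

The branches share the same voltage, but only the total current is given — find V from the equivalent resistance first.
1/R_eq = 1/38.1 + 1/15.0 ⇒ R_eq = 10.76 Ω
V = I_total × R_eq = 13.10 × 10.76 = 141.0 V
P_R2 = V² / R2 = (141.0)² / 15.0 = 1325 W

1330 W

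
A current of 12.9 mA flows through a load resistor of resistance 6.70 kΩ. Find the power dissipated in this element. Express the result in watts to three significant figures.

1.11 W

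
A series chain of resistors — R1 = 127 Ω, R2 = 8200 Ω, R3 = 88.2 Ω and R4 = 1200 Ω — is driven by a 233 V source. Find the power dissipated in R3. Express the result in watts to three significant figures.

Since the resistors are in series they all carry the loop current I = V/R_total; the power in any one is I²R.
R_total = 127 + 8200 + 88.2 + 1200 = 9615 Ω
I = V / R_total = 233 / 9615 = 0.02423 A
P_R3 = I² × R3 = (0.02423)² × 88.2 = 0.05179 W

0.0518 W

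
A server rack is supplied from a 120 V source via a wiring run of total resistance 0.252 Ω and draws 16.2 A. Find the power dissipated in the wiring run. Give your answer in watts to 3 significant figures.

Only the current and the line resistance are needed for the I²R loss.
The wiring run carries the full 16.2 A.
P_line = I² R_line = (16.20)² × 0.252 = 66.13 W

66.1 W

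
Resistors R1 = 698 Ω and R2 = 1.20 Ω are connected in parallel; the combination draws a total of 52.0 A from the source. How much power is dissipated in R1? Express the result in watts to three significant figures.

5.56 W

We need the common branch voltage; get it from I_total × R_eq, then P = V²/R for the branch.
1/R_eq = 1/698 + 1/1.20 ⇒ R_eq = 1.198 Ω
V = I_total × R_eq = 52.00 × 1.198 = 62.29 V
P_R1 = V² / R1 = (62.29)² / 698 = 5.559 W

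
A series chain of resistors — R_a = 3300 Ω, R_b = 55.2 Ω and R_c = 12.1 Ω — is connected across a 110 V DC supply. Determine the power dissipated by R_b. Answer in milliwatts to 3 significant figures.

58.9 mW

The current is common to all series resistors; compute it, then apply P = I²R for the target.
R_total = 3300 + 55.2 + 12.1 = 3367 Ω
I = V / R_total = 110 / 3367 = 0.03267 A
P_R_b = I² × R_b = (0.03267)² × 55.2 = 0.05891 W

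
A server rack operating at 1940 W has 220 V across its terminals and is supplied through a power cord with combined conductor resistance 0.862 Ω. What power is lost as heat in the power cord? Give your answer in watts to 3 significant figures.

67.0 W

The power cord is a series resistance carrying the load current; its dissipation is I²R_line.
I = P / V = 1940 / 220 = 8.818 A through the power cord.
P_line = I² R_line = (8.818)² × 0.862 = 67.03 W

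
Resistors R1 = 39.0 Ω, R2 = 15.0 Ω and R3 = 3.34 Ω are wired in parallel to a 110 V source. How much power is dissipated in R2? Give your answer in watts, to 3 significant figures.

807 W

Every branch has 110 V across it, so for R2 the power is simply V²/R.
P_R2 = V² / R2 = (110)² / 15.0 Ω = 806.7 W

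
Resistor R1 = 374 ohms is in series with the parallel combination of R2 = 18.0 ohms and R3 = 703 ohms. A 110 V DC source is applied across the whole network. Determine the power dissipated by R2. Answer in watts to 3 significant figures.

First combine the parallel branches into one equivalent R_p, then R1 + R_p is a series pair.
R_p = (18.0×703)/(18.0+703) = 17.55 Ω
R_total = 374 + 17.55 = 391.6 Ω
I = V / R_total = 110 / 391.6 = 0.2809 A
Voltage across the parallel pair: V_p = I × R_p = 0.2809 × 17.55 = 4.931 V
R2 sees V_p directly, so P = V_p² / R2.
P_R2 = (4.931)² / 18.0 = 1.351 W

1.35 W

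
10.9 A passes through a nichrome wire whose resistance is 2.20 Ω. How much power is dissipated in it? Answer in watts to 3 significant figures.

261 W

The current through and the resistance of the element are both given; use P = I²R.
P = (10.90 A)² × 2.20 Ω = 261.4 W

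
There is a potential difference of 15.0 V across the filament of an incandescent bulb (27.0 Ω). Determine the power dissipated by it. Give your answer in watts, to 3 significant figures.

Voltage and resistance are given, so P = V²/R is the one-step route.
P = (15.0 V)² / 27.0 Ω = 8.333 W

8.33 W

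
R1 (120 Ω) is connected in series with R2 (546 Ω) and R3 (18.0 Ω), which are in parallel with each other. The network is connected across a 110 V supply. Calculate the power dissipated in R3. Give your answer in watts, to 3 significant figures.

First combine the parallel branches into one equivalent R_p, then R1 + R_p is a series pair.
R_p = (546×18.0)/(546+18.0) = 17.43 Ω
R_total = 120 + 17.43 = 137.4 Ω
I = V / R_total = 110 / 137.4 = 0.8004 A
Voltage across the parallel pair: V_p = I × R_p = 0.8004 × 17.43 = 13.95 V
R3 sees V_p directly, so P = V_p² / R3.
P_R3 = (13.95)² / 18.0 = 10.81 W

10.8 W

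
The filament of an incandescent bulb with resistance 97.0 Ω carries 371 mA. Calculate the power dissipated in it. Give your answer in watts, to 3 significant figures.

13.4 W

Knowing I and R, the power is just I²R — no need to find V first.
P = (0.3710 A)² × 97.0 Ω = 13.35 W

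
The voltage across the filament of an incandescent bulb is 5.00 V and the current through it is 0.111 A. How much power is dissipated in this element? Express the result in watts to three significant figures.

0.555 W

With V and I both given, power follows immediately from P = V I.
P = 5.00 V × 0.1110 A = 0.5550 W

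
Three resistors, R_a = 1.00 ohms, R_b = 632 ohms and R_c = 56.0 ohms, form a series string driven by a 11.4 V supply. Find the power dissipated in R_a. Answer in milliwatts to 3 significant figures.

Every series element carries the same I. Get I from the total resistance, then P = I² × R_a.
R_total = 1.00 + 632 + 56.0 = 689.0 Ω
I = V / R_total = 11.4 / 689.0 = 0.01655 A
P_R_a = I² × R_a = (0.01655)² × 1.00 = 0.0002738 W

0.274 mW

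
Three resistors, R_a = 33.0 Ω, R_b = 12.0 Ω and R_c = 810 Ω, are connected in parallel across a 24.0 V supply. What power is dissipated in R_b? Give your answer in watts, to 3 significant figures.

Parallel branches share the same voltage; P = V²/R gives the branch power in one step.
P_R_b = V² / R_b = (24.0)² / 12.0 Ω = 48.00 W

48.0 W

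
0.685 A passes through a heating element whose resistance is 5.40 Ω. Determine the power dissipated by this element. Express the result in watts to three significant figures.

2.53 W

Current and resistance are given, so P = I²R is the direct form.
P = (0.6850 A)² × 5.40 Ω = 2.534 W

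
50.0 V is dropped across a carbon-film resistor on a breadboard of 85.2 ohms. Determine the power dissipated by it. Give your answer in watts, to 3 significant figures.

29.3 W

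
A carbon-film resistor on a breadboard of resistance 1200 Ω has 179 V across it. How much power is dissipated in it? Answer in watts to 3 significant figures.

With V across and R both known, P = V²/R gives the dissipation directly.
P = (179 V)² / 1200 Ω = 26.70 W

26.7 W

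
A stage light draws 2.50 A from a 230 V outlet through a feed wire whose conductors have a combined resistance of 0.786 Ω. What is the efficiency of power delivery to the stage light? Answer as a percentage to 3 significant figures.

99.1 %

The feed wire carries the full 2.50 A.
P_line = I² R_line = (2.500)² × 0.786 = 4.913 W
P_source = V I = 230 × 2.500 = 575.0 W; P_load = 570.1 W
η = P_load / P_source = 570.1 / 575.0 = 0.9915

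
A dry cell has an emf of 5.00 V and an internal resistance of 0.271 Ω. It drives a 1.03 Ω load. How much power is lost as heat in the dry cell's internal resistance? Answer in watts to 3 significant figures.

Internal loss is I²r, with I set by the total series resistance r+R.
I = ε / (r + R) = 5.00 / (0.271 + 1.03) = 3.843 A
P_int = I² r = (3.843)² × 0.271 = 4.003 W

4.00 W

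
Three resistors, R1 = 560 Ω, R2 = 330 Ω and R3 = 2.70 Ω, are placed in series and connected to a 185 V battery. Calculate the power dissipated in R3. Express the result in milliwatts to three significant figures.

Since the resistors are in series they all carry the loop current I = V/R_total; the power in any one is I²R.
R_total = 560 + 330 + 2.70 = 892.7 Ω
I = V / R_total = 185 / 892.7 = 0.2072 A
P_R3 = I² × R3 = (0.2072)² × 2.70 = 0.1160 W

116 mW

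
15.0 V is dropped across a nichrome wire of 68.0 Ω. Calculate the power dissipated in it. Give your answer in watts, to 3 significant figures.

3.31 W

V and R are stated; P = V²/R avoids computing the current.
P = (15.0 V)² / 68.0 Ω = 3.309 W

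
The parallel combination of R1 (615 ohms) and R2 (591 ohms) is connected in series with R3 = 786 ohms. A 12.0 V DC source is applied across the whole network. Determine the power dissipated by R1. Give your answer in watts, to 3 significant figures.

First find R_p for the parallel pair, then treat R_p + R3 as a series loop.
R_p = (615×591)/(615+591) = 301.4 Ω
R_total = R_p + 786 = 301.4 + 786 = 1087 Ω
I = V / R_total = 12.0 / 1087 = 0.01104 A
Voltage across the parallel pair: V_p = I × R_p = 0.01104 × 301.4 = 3.326 V
R1 has V_p across it, so P = V_p²/R1.
P_R1 = (3.326)² / 615 = 0.01799 W

0.0180 W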